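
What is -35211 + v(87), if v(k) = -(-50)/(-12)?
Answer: -211291/6 ≈ -35215.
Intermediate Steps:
v(k) = -25/6 (v(k) = -(-50)*(-1)/12 = -10*5/12 = -25/6)
-35211 + v(87) = -35211 - 25/6 = -211291/6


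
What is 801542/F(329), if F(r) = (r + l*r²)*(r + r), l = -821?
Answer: -8179/596668572 ≈ -1.3708e-5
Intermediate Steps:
F(r) = 2*r*(r - 821*r²) (F(r) = (r - 821*r²)*(r + r) = (r - 821*r²)*(2*r) = 2*r*(r - 821*r²))
801542/F(329) = 801542/((329²*(2 - 1642*329))) = 801542/((108241*(2 - 540218))) = 801542/((108241*(-540216))) = 801542/(-58473520056) = 801542*(-1/58473520056) = -8179/596668572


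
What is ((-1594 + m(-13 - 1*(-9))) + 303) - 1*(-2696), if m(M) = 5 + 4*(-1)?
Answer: 1406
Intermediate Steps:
m(M) = 1 (m(M) = 5 - 4 = 1)
((-1594 + m(-13 - 1*(-9))) + 303) - 1*(-2696) = ((-1594 + 1) + 303) - 1*(-2696) = (-1593 + 303) + 2696 = -1290 + 2696 = 1406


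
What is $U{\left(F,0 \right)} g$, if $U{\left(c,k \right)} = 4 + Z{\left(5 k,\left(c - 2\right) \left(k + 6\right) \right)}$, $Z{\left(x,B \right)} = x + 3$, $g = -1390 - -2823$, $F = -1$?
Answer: $10031$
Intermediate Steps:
$g = 1433$ ($g = -1390 + 2823 = 1433$)
$Z{\left(x,B \right)} = 3 + x$
$U{\left(c,k \right)} = 7 + 5 k$ ($U{\left(c,k \right)} = 4 + \left(3 + 5 k\right) = 7 + 5 k$)
$U{\left(F,0 \right)} g = \left(7 + 5 \cdot 0\right) 1433 = \left(7 + 0\right) 1433 = 7 \cdot 1433 = 10031$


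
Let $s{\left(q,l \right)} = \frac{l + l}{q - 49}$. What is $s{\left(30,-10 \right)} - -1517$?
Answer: $\frac{28843}{19} \approx 1518.1$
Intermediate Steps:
$s{\left(q,l \right)} = \frac{2 l}{-49 + q}$
$s{\left(30,-10 \right)} - -1517 = 2 \left(-10\right) \frac{1}{-49 + 30} - -1517 = 2 \left(-10\right) \frac{1}{-19} + 1517 = 2 \left(-10\right) \left(- \frac{1}{19}\right) + 1517 = \frac{20}{19} + 1517 = \frac{28843}{19}$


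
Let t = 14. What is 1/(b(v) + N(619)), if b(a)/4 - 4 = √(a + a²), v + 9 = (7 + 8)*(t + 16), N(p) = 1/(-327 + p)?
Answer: -1364516/265895433599 + 7162176*√442/265895433599 ≈ 0.00056117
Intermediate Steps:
v = 441 (v = -9 + (7 + 8)*(14 + 16) = -9 + 15*30 = -9 + 450 = 441)
b(a) = 16 + 4*√(a + a²)
1/(b(v) + N(619)) = 1/((16 + 4*√(441*(1 + 441))) + 1/(-327 + 619)) = 1/((16 + 4*√(441*442)) + 1/292) = 1/((16 + 4*√194922) + 1/292) = 1/((16 + 4*(21*√442)) + 1/292) = 1/((16 + 84*√442) + 1/292) = 1/(4673/292 + 84*√442)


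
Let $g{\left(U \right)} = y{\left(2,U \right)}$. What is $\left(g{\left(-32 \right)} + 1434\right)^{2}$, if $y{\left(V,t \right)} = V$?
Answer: $2062096$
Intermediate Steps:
$g{\left(U \right)} = 2$
$\left(g{\left(-32 \right)} + 1434\right)^{2} = \left(2 + 1434\right)^{2} = 1436^{2} = 2062096$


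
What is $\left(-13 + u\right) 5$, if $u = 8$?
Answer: $-25$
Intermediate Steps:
$\left(-13 + u\right) 5 = \left(-13 + 8\right) 5 = \left(-5\right) 5 = -25$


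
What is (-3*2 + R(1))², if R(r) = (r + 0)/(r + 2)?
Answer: 289/9 ≈ 32.111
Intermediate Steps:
R(r) = r/(2 + r)
(-3*2 + R(1))² = (-3*2 + 1/(2 + 1))² = (-6 + 1/3)² = (-6 + 1*(⅓))² = (-6 + ⅓)² = (-17/3)² = 289/9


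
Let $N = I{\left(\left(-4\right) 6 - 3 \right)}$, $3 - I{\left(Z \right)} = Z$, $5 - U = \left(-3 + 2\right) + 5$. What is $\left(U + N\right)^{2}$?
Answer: $961$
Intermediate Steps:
$U = 1$ ($U = 5 - \left(\left(-3 + 2\right) + 5\right) = 5 - \left(-1 + 5\right) = 5 - 4 = 1$)
$I{\left(Z \right)} = 3 - Z$
$N = 30$ ($N = 3 - \left(\left(-4\right) 6 - 3\right) = 3 - \left(-24 - 3\right) = 3 - -27 = 3 + 27 = 30$)
$\left(U + N\right)^{2} = \left(1 + 30\right)^{2} = 31^{2} = 961$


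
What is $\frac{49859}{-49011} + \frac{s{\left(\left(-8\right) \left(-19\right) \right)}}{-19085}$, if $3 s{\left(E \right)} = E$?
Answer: $- \frac{954042239}{935374935} \approx -1.02$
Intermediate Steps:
$s{\left(E \right)} = \frac{E}{3}$
$\frac{49859}{-49011} + \frac{s{\left(\left(-8\right) \left(-19\right) \right)}}{-19085} = \frac{49859}{-49011} + \frac{\frac{1}{3} \left(\left(-8\right) \left(-19\right)\right)}{-19085} = 49859 \left(- \frac{1}{49011}\right) + \frac{1}{3} \cdot 152 \left(- \frac{1}{19085}\right) = - \frac{49859}{49011} + \frac{152}{3} \left(- \frac{1}{19085}\right) = - \frac{49859}{49011} - \frac{152}{57255} = - \frac{954042239}{935374935}$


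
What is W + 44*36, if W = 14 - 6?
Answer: 1592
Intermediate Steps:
W = 8
W + 44*36 = 8 + 44*36 = 8 + 1584 = 1592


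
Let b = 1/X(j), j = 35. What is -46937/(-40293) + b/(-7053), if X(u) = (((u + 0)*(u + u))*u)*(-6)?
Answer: 573479821969/492302926500 ≈ 1.1649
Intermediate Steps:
X(u) = -12*u³ (X(u) = ((u*(2*u))*u)*(-6) = ((2*u²)*u)*(-6) = (2*u³)*(-6) = -12*u³)
b = -1/514500 (b = 1/(-12*35³) = 1/(-12*42875) = 1/(-514500) = -1/514500 ≈ -1.9436e-6)
-46937/(-40293) + b/(-7053) = -46937/(-40293) - 1/514500/(-7053) = -46937*(-1/40293) - 1/514500*(-1/7053) = 4267/3663 + 1/3628768500 = 573479821969/492302926500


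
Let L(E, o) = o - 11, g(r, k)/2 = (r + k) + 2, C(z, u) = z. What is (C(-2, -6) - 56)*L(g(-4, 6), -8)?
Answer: 1102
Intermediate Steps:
g(r, k) = 4 + 2*k + 2*r (g(r, k) = 2*((r + k) + 2) = 2*((k + r) + 2) = 2*(2 + k + r) = 4 + 2*k + 2*r)
L(E, o) = -11 + o
(C(-2, -6) - 56)*L(g(-4, 6), -8) = (-2 - 56)*(-11 - 8) = -58*(-19) = 1102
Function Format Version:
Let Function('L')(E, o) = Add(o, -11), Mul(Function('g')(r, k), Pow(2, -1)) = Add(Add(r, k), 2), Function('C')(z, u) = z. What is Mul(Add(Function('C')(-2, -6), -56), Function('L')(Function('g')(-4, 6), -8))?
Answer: 1102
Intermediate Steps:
Function('g')(r, k) = Add(4, Mul(2, k), Mul(2, r)) (Function('g')(r, k) = Mul(2, Add(Add(r, k), 2)) = Mul(2, Add(Add(k, r), 2)) = Mul(2, Add(2, k, r)) = Add(4, Mul(2, k), Mul(2, r)))
Function('L')(E, o) = Add(-11, o)
Mul(Add(Function('C')(-2, -6), -56), Function('L')(Function('g')(-4, 6), -8)) = Mul(Add(-2, -56), Add(-11, -8)) = Mul(-58, -19) = 1102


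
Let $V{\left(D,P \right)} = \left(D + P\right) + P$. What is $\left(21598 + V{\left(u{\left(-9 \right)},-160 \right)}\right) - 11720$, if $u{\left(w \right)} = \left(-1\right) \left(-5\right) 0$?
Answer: $9558$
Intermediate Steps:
$u{\left(w \right)} = 0$ ($u{\left(w \right)} = 5 \cdot 0 = 0$)
$V{\left(D,P \right)} = D + 2 P$
$\left(21598 + V{\left(u{\left(-9 \right)},-160 \right)}\right) - 11720 = \left(21598 + \left(0 + 2 \left(-160\right)\right)\right) - 11720 = \left(21598 + \left(0 - 320\right)\right) - 11720 = \left(21598 - 320\right) - 11720 = 21278 - 11720 = 9558$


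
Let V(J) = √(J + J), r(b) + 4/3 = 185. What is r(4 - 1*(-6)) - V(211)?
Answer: 551/3 - √422 ≈ 163.12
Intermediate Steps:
r(b) = 551/3 (r(b) = -4/3 + 185 = 551/3)
V(J) = √2*√J (V(J) = √(2*J) = √2*√J)
r(4 - 1*(-6)) - V(211) = 551/3 - √2*√211 = 551/3 - √422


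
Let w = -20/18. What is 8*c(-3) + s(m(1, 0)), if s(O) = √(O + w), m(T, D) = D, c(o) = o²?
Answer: 72 + I*√10/3 ≈ 72.0 + 1.0541*I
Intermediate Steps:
w = -10/9 (w = -20*1/18 = -10/9 ≈ -1.1111)
s(O) = √(-10/9 + O) (s(O) = √(O - 10/9) = √(-10/9 + O))
8*c(-3) + s(m(1, 0)) = 8*(-3)² + √(-10 + 9*0)/3 = 8*9 + √(-10 + 0)/3 = 72 + √(-10)/3 = 72 + (I*√10)/3 = 72 + I*√10/3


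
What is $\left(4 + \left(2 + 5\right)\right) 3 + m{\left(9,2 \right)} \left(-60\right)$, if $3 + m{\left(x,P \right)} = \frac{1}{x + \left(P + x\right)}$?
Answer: $210$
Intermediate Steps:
$m{\left(x,P \right)} = -3 + \frac{1}{P + 2 x}$ ($m{\left(x,P \right)} = -3 + \frac{1}{x + \left(P + x\right)} = -3 + \frac{1}{P + 2 x}$)
$\left(4 + \left(2 + 5\right)\right) 3 + m{\left(9,2 \right)} \left(-60\right) = \left(4 + \left(2 + 5\right)\right) 3 + \frac{1 - 54 - 6}{2 + 2 \cdot 9} \left(-60\right) = \left(4 + 7\right) 3 + \frac{1 - 54 - 6}{2 + 18} \left(-60\right) = 11 \cdot 3 + \frac{1}{20} \left(-59\right) \left(-60\right) = 33 + \frac{1}{20} \left(-59\right) \left(-60\right) = 33 - -177 = 33 + 177 = 210$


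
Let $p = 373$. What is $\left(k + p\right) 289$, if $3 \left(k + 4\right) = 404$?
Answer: $\frac{436679}{3} \approx 1.4556 \cdot 10^{5}$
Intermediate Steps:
$k = \frac{392}{3}$ ($k = -4 + \frac{1}{3} \cdot 404 = -4 + \frac{404}{3} = \frac{392}{3} \approx 130.67$)
$\left(k + p\right) 289 = \left(\frac{392}{3} + 373\right) 289 = \frac{1511}{3} \cdot 289 = \frac{436679}{3}$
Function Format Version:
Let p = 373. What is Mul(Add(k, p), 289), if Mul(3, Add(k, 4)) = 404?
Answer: Rational(436679, 3) ≈ 1.4556e+5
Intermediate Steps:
k = Rational(392, 3) (k = Add(-4, Mul(Rational(1, 3), 404)) = Add(-4, Rational(404, 3)) = Rational(392, 3) ≈ 130.67)
Mul(Add(k, p), 289) = Mul(Add(Rational(392, 3), 373), 289) = Mul(Rational(1511, 3), 289) = Rational(436679, 3)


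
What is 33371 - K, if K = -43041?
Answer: 76412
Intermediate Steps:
33371 - K = 33371 - 1*(-43041) = 33371 + 43041 = 76412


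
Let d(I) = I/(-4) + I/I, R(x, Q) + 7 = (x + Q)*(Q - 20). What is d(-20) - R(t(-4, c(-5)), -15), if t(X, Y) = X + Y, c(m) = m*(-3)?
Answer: -127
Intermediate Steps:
c(m) = -3*m
R(x, Q) = -7 + (-20 + Q)*(Q + x) (R(x, Q) = -7 + (x + Q)*(Q - 20) = -7 + (Q + x)*(-20 + Q) = -7 + (-20 + Q)*(Q + x))
d(I) = 1 - I/4 (d(I) = I*(-1/4) + 1 = -I/4 + 1 = 1 - I/4)
d(-20) - R(t(-4, c(-5)), -15) = (1 - 1/4*(-20)) - (-7 + (-15)**2 - 20*(-15) - 20*(-4 - 3*(-5)) - 15*(-4 - 3*(-5))) = (1 + 5) - (-7 + 225 + 300 - 20*(-4 + 15) - 15*(-4 + 15)) = 6 - (-7 + 225 + 300 - 20*11 - 15*11) = 6 - (-7 + 225 + 300 - 220 - 165) = 6 - 1*133 = 6 - 133 = -127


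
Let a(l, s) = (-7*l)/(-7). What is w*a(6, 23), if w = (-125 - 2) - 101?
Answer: -1368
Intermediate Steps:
a(l, s) = l (a(l, s) = -(-1)*l = l)
w = -228 (w = -127 - 101 = -228)
w*a(6, 23) = -228*6 = -1368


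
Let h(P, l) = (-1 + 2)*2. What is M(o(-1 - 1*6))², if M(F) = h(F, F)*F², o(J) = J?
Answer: 9604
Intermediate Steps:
h(P, l) = 2 (h(P, l) = 1*2 = 2)
M(F) = 2*F²
M(o(-1 - 1*6))² = (2*(-1 - 1*6)²)² = (2*(-1 - 6)²)² = (2*(-7)²)² = (2*49)² = 98² = 9604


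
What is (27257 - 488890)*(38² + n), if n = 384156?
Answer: -178005684800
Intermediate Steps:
(27257 - 488890)*(38² + n) = (27257 - 488890)*(38² + 384156) = -461633*(1444 + 384156) = -461633*385600 = -178005684800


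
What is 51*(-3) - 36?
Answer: -189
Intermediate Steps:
51*(-3) - 36 = -153 - 36 = -189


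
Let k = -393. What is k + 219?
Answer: -174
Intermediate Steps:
k + 219 = -393 + 219 = -174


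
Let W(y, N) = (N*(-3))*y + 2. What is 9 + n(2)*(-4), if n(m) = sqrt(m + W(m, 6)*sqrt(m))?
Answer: 9 - 4*sqrt(2 - 34*sqrt(2)) ≈ 9.0 - 27.154*I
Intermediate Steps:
W(y, N) = 2 - 3*N*y (W(y, N) = (-3*N)*y + 2 = -3*N*y + 2 = 2 - 3*N*y)
n(m) = sqrt(m + sqrt(m)*(2 - 18*m)) (n(m) = sqrt(m + (2 - 3*6*m)*sqrt(m)) = sqrt(m + (2 - 18*m)*sqrt(m)) = sqrt(m + sqrt(m)*(2 - 18*m)))
9 + n(2)*(-4) = 9 + sqrt(2 - 2*sqrt(2)*(-1 + 9*2))*(-4) = 9 + sqrt(2 - 2*sqrt(2)*(-1 + 18))*(-4) = 9 + sqrt(2 - 2*sqrt(2)*17)*(-4) = 9 + sqrt(2 - 34*sqrt(2))*(-4) = 9 - 4*sqrt(2 - 34*sqrt(2))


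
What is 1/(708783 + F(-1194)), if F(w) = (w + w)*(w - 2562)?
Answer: 1/9678111 ≈ 1.0333e-7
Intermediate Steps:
F(w) = 2*w*(-2562 + w) (F(w) = (2*w)*(-2562 + w) = 2*w*(-2562 + w))
1/(708783 + F(-1194)) = 1/(708783 + 2*(-1194)*(-2562 - 1194)) = 1/(708783 + 2*(-1194)*(-3756)) = 1/(708783 + 8969328) = 1/9678111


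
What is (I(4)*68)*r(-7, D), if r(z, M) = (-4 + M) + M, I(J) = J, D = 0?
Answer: -1088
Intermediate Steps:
r(z, M) = -4 + 2*M
(I(4)*68)*r(-7, D) = (4*68)*(-4 + 2*0) = 272*(-4 + 0) = 272*(-4) = -1088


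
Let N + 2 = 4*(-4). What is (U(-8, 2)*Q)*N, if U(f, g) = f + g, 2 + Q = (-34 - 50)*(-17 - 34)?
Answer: 462456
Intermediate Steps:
Q = 4282 (Q = -2 + (-34 - 50)*(-17 - 34) = -2 - 84*(-51) = -2 + 4284 = 4282)
N = -18 (N = -2 + 4*(-4) = -2 - 16 = -18)
(U(-8, 2)*Q)*N = ((-8 + 2)*4282)*(-18) = -6*4282*(-18) = -25692*(-18) = 462456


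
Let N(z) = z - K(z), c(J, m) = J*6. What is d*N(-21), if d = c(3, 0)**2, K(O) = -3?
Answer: -5832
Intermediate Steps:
c(J, m) = 6*J
N(z) = 3 + z (N(z) = z - 1*(-3) = z + 3 = 3 + z)
d = 324 (d = (6*3)**2 = 18**2 = 324)
d*N(-21) = 324*(3 - 21) = 324*(-18) = -5832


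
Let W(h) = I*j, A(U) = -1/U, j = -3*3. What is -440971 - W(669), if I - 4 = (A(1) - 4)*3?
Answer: -441070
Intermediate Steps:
j = -9
I = -11 (I = 4 + (-1/1 - 4)*3 = 4 + (-1*1 - 4)*3 = 4 + (-1 - 4)*3 = 4 - 5*3 = 4 - 15 = -11)
W(h) = 99 (W(h) = -11*(-9) = 99)
-440971 - W(669) = -440971 - 1*99 = -440971 - 99 = -441070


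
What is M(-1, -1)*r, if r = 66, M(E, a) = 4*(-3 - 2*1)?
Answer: -1320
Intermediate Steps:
M(E, a) = -20 (M(E, a) = 4*(-3 - 2) = 4*(-5) = -20)
M(-1, -1)*r = -20*66 = -1320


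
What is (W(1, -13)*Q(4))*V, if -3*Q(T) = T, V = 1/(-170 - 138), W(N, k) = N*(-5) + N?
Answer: -4/231 ≈ -0.017316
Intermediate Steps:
W(N, k) = -4*N (W(N, k) = -5*N + N = -4*N)
V = -1/308 (V = 1/(-308) = -1/308 ≈ -0.0032468)
Q(T) = -T/3
(W(1, -13)*Q(4))*V = ((-4*1)*(-1/3*4))*(-1/308) = -4*(-4/3)*(-1/308) = (16/3)*(-1/308) = -4/231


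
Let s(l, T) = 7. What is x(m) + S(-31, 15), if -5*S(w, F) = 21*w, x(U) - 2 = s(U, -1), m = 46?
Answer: 696/5 ≈ 139.20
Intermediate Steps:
x(U) = 9 (x(U) = 2 + 7 = 9)
S(w, F) = -21*w/5
x(m) + S(-31, 15) = 9 - 21/5*(-31) = 9 + 651/5 = 696/5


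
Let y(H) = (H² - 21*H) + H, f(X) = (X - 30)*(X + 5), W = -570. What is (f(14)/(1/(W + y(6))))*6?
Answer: 1192896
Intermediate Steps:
f(X) = (-30 + X)*(5 + X)
y(H) = H² - 20*H
(f(14)/(1/(W + y(6))))*6 = ((-150 + 14² - 25*14)/(1/(-570 + 6*(-20 + 6))))*6 = ((-150 + 196 - 350)/(1/(-570 + 6*(-14))))*6 = -304/(1/(-570 - 84))*6 = -304/(1/(-654))*6 = -304/(-1/654)*6 = -304*(-654)*6 = 198816*6 = 1192896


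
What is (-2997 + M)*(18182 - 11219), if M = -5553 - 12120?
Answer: -143925210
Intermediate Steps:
M = -17673
(-2997 + M)*(18182 - 11219) = (-2997 - 17673)*(18182 - 11219) = -20670*6963 = -143925210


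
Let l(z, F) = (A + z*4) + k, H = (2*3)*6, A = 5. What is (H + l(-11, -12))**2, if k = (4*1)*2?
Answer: 25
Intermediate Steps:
H = 36 (H = 6*6 = 36)
k = 8 (k = 4*2 = 8)
l(z, F) = 13 + 4*z (l(z, F) = (5 + z*4) + 8 = (5 + 4*z) + 8 = 13 + 4*z)
(H + l(-11, -12))**2 = (36 + (13 + 4*(-11)))**2 = (36 + (13 - 44))**2 = (36 - 31)**2 = 5**2 = 25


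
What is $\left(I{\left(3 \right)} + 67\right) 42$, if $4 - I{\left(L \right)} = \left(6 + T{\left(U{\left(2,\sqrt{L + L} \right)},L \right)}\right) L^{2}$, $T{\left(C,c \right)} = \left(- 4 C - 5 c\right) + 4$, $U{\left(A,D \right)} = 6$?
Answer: $13944$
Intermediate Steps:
$T{\left(C,c \right)} = 4 - 5 c - 4 C$ ($T{\left(C,c \right)} = \left(- 5 c - 4 C\right) + 4 = 4 - 5 c - 4 C$)
$I{\left(L \right)} = 4 - L^{2} \left(-14 - 5 L\right)$ ($I{\left(L \right)} = 4 - \left(6 - \left(20 + 5 L\right)\right) L^{2} = 4 - \left(-14 - 5 L\right) L^{2} = 4 - L^{2} \left(-14 - 5 L\right)$)
$\left(I{\left(3 \right)} + 67\right) 42 = \left(\left(4 + 5 \cdot 3^{3} + 14 \cdot 3^{2}\right) + 67\right) 42 = \left(\left(4 + 5 \cdot 27 + 14 \cdot 9\right) + 67\right) 42 = \left(\left(4 + 135 + 126\right) + 67\right) 42 = \left(265 + 67\right) 42 = 332 \cdot 42 = 13944$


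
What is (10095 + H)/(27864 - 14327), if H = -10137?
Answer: -42/13537 ≈ -0.0031026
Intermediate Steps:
(10095 + H)/(27864 - 14327) = (10095 - 10137)/(27864 - 14327) = -42/13537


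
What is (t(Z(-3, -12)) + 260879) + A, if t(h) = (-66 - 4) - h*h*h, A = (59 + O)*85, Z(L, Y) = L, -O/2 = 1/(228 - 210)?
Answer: 2392574/9 ≈ 2.6584e+5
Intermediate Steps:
O = -⅑ (O = -2/(228 - 210) = -2/18 = -2*1/18 = -⅑ ≈ -0.11111)
A = 45050/9 (A = (59 - ⅑)*85 = (530/9)*85 = 45050/9 ≈ 5005.6)
t(h) = -70 - h³ (t(h) = -70 - h²*h = -70 - h³)
(t(Z(-3, -12)) + 260879) + A = ((-70 - 1*(-3)³) + 260879) + 45050/9 = ((-70 - 1*(-27)) + 260879) + 45050/9 = ((-70 + 27) + 260879) + 45050/9 = (-43 + 260879) + 45050/9 = 260836 + 45050/9 = 2392574/9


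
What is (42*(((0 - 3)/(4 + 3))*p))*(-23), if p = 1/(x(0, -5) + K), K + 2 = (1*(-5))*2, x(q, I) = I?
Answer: -414/17 ≈ -24.353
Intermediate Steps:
K = -12 (K = -2 + (1*(-5))*2 = -2 - 5*2 = -2 - 10 = -12)
p = -1/17 (p = 1/(-5 - 12) = 1/(-17) = -1/17 ≈ -0.058824)
(42*(((0 - 3)/(4 + 3))*p))*(-23) = (42*(((0 - 3)/(4 + 3))*(-1/17)))*(-23) = (42*(-3/7*(-1/17)))*(-23) = (42*(3/119))*(-23) = (18/17)*(-23) = -414/17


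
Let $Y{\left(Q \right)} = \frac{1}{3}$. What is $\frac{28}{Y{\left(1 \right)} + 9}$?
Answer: $3$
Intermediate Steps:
$Y{\left(Q \right)} = \frac{1}{3}$
$\frac{28}{Y{\left(1 \right)} + 9} = \frac{28}{\frac{1}{3} + 9} = \frac{28}{\frac{28}{3}} = 28 \cdot \frac{3}{28} = 3$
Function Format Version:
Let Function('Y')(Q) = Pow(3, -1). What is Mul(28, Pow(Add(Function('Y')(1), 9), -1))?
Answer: 3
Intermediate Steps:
Function('Y')(Q) = Rational(1, 3)
Mul(28, Pow(Add(Function('Y')(1), 9), -1)) = Mul(28, Pow(Add(Rational(1, 3), 9), -1)) = Mul(28, Pow(Rational(28, 3), -1)) = Mul(28, Rational(3, 28)) = 3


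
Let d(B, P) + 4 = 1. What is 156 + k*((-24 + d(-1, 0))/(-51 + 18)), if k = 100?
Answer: 2616/11 ≈ 237.82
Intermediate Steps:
d(B, P) = -3 (d(B, P) = -4 + 1 = -3)
156 + k*((-24 + d(-1, 0))/(-51 + 18)) = 156 + 100*((-24 - 3)/(-51 + 18)) = 156 + 100*(-27/(-33)) = 156 + 100*(-27*(-1/33)) = 156 + 100*(9/11) = 156 + 900/11 = 2616/11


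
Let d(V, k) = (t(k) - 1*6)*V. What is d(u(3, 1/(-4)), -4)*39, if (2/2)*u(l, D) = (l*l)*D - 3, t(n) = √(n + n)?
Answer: 2457/2 - 819*I*√2/2 ≈ 1228.5 - 579.12*I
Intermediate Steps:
t(n) = √2*√n (t(n) = √(2*n) = √2*√n)
u(l, D) = -3 + D*l² (u(l, D) = (l*l)*D - 3 = l²*D - 3 = D*l² - 3 = -3 + D*l²)
d(V, k) = V*(-6 + √2*√k) (d(V, k) = (√2*√k - 1*6)*V = (√2*√k - 6)*V = (-6 + √2*√k)*V = V*(-6 + √2*√k))
d(u(3, 1/(-4)), -4)*39 = ((-3 + 3²/(-4))*(-6 + √2*√(-4)))*39 = ((-3 - ¼*9)*(-6 + √2*(2*I)))*39 = ((-3 - 9/4)*(-6 + 2*I*√2))*39 = -21*(-6 + 2*I*√2)/4*39 = (63/2 - 21*I*√2/2)*39 = 2457/2 - 819*I*√2/2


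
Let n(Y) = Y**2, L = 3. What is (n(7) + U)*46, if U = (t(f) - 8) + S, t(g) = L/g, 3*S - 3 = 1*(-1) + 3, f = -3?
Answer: 5750/3 ≈ 1916.7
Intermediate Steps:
S = 5/3 (S = 1 + (1*(-1) + 3)/3 = 1 + (-1 + 3)/3 = 1 + (1/3)*2 = 1 + 2/3 = 5/3 ≈ 1.6667)
t(g) = 3/g
U = -22/3 (U = (3/(-3) - 8) + 5/3 = (3*(-1/3) - 8) + 5/3 = (-1 - 8) + 5/3 = -9 + 5/3 = -22/3 ≈ -7.3333)
(n(7) + U)*46 = (7**2 - 22/3)*46 = (49 - 22/3)*46 = (125/3)*46 = 5750/3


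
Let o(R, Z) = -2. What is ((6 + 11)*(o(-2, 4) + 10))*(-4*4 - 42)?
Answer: -7888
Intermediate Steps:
((6 + 11)*(o(-2, 4) + 10))*(-4*4 - 42) = ((6 + 11)*(-2 + 10))*(-4*4 - 42) = (17*8)*(-16 - 42) = 136*(-58) = -7888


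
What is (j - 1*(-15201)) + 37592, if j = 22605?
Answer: 75398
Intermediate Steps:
(j - 1*(-15201)) + 37592 = (22605 - 1*(-15201)) + 37592 = (22605 + 15201) + 37592 = 37806 + 37592 = 75398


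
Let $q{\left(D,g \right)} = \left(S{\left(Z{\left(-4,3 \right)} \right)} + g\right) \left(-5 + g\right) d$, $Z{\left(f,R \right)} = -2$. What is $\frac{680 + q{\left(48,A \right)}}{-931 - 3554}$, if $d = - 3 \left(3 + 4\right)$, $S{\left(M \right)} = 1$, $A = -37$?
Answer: $\frac{31072}{4485} \approx 6.928$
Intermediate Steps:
$d = -21$ ($d = \left(-3\right) 7 = -21$)
$q{\left(D,g \right)} = - 21 \left(1 + g\right) \left(-5 + g\right)$ ($q{\left(D,g \right)} = \left(1 + g\right) \left(-5 + g\right) \left(-21\right) = - 21 \left(1 + g\right) \left(-5 + g\right)$)
$\frac{680 + q{\left(48,A \right)}}{-931 - 3554} = \frac{680 + \left(105 - 21 \left(-37\right)^{2} + 84 \left(-37\right)\right)}{-931 - 3554} = \frac{680 - 31752}{-4485} = \left(680 - 31752\right) \left(- \frac{1}{4485}\right) = \left(-31072\right) \left(- \frac{1}{4485}\right) = \frac{31072}{4485}$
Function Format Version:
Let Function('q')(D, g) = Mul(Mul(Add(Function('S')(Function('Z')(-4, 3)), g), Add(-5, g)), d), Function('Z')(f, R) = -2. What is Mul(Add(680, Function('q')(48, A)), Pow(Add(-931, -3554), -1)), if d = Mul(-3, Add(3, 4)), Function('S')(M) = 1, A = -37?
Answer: Rational(31072, 4485) ≈ 6.9280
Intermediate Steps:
d = -21 (d = Mul(-3, 7) = -21)
Function('q')(D, g) = Mul(-21, Add(1, g), Add(-5, g)) (Function('q')(D, g) = Mul(Mul(Add(1, g), Add(-5, g)), -21) = Mul(-21, Add(1, g), Add(-5, g)))
Mul(Add(680, Function('q')(48, A)), Pow(Add(-931, -3554), -1)) = Mul(Add(680, Add(105, Mul(-21, Pow(-37, 2)), Mul(84, -37))), Pow(Add(-931, -3554), -1)) = Mul(Add(680, Add(105, Mul(-21, 1369), -3108)), Pow(-4485, -1)) = Mul(Add(680, Add(105, -28749, -3108)), Rational(-1, 4485)) = Mul(Add(680, -31752), Rational(-1, 4485)) = Mul(-31072, Rational(-1, 4485)) = Rational(31072, 4485)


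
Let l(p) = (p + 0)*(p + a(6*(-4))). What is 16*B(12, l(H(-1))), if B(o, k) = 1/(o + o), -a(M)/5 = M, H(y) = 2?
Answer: ⅔ ≈ 0.66667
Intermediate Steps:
a(M) = -5*M
l(p) = p*(120 + p) (l(p) = (p + 0)*(p - 30*(-4)) = p*(p - 5*(-24)) = p*(p + 120) = p*(120 + p))
B(o, k) = 1/(2*o)
16*B(12, l(H(-1))) = 16*((½)/12) = 16*((½)*(1/12)) = 16*(1/24) = ⅔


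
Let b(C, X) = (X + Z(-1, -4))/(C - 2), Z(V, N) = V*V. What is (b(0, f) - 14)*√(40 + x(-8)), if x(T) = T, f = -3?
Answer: -52*√2 ≈ -73.539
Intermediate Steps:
Z(V, N) = V²
b(C, X) = (1 + X)/(-2 + C) (b(C, X) = (X + (-1)²)/(C - 2) = (X + 1)/(-2 + C) = (1 + X)/(-2 + C))
(b(0, f) - 14)*√(40 + x(-8)) = ((1 - 3)/(-2 + 0) - 14)*√(40 - 8) = (-2/(-2) - 14)*√32 = (-½*(-2) - 14)*(4*√2) = (1 - 14)*(4*√2) = -52*√2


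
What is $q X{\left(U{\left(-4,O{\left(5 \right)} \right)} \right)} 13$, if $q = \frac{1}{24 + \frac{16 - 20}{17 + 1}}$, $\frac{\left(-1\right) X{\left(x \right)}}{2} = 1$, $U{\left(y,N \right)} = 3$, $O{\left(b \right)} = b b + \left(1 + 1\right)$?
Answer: $- \frac{117}{107} \approx -1.0935$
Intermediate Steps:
$O{\left(b \right)} = 2 + b^{2}$ ($O{\left(b \right)} = b^{2} + 2 = 2 + b^{2}$)
$X{\left(x \right)} = -2$ ($X{\left(x \right)} = \left(-2\right) 1 = -2$)
$q = \frac{9}{214}$ ($q = \frac{1}{24 - \frac{4}{18}} = \frac{1}{24 - \frac{2}{9}} = \frac{1}{\frac{214}{9}} = \frac{9}{214} \approx 0.042056$)
$q X{\left(U{\left(-4,O{\left(5 \right)} \right)} \right)} 13 = \frac{9}{214} \left(-2\right) 13 = \left(- \frac{9}{107}\right) 13 = - \frac{117}{107}$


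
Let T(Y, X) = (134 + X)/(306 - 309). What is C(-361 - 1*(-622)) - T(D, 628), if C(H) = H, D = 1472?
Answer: 515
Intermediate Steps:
T(Y, X) = -134/3 - X/3 (T(Y, X) = (134 + X)/(-3) = (134 + X)*(-1/3) = -134/3 - X/3)
C(-361 - 1*(-622)) - T(D, 628) = (-361 - 1*(-622)) - (-134/3 - 1/3*628) = (-361 + 622) - (-134/3 - 628/3) = 261 - 1*(-254) = 261 + 254 = 515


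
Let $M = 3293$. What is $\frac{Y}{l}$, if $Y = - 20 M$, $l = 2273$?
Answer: $- \frac{65860}{2273} \approx -28.975$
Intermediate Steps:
$Y = -65860$ ($Y = \left(-20\right) 3293 = -65860$)
$\frac{Y}{l} = - \frac{65860}{2273}$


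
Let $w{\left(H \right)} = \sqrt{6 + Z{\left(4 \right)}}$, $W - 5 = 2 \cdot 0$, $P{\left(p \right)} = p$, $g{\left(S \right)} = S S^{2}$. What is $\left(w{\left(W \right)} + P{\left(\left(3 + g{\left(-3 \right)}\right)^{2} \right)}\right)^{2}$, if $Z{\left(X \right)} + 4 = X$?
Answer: $\left(576 + \sqrt{6}\right)^{2} \approx 3.346 \cdot 10^{5}$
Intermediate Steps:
$g{\left(S \right)} = S^{3}$
$Z{\left(X \right)} = -4 + X$
$W = 5$ ($W = 5 + 2 \cdot 0 = 5 + 0 = 5$)
$w{\left(H \right)} = \sqrt{6}$ ($w{\left(H \right)} = \sqrt{6 + \left(-4 + 4\right)} = \sqrt{6 + 0} = \sqrt{6}$)
$\left(w{\left(W \right)} + P{\left(\left(3 + g{\left(-3 \right)}\right)^{2} \right)}\right)^{2} = \left(\sqrt{6} + \left(3 + \left(-3\right)^{3}\right)^{2}\right)^{2} = \left(\sqrt{6} + \left(3 - 27\right)^{2}\right)^{2} = \left(\sqrt{6} + \left(-24\right)^{2}\right)^{2} = \left(\sqrt{6} + 576\right)^{2} = \left(576 + \sqrt{6}\right)^{2}$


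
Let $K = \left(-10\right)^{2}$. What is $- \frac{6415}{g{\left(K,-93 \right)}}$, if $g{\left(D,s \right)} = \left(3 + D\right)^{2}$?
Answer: $- \frac{6415}{10609} \approx -0.60468$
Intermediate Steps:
$K = 100$
$- \frac{6415}{g{\left(K,-93 \right)}} = - \frac{6415}{\left(3 + 100\right)^{2}} = - \frac{6415}{103^{2}} = - \frac{6415}{10609}$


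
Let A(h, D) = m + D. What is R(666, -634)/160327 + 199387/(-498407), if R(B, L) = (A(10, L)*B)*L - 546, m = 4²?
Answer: 130025468510573/79908099089 ≈ 1627.2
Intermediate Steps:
m = 16
A(h, D) = 16 + D
R(B, L) = -546 + B*L*(16 + L) (R(B, L) = ((16 + L)*B)*L - 546 = (B*(16 + L))*L - 546 = B*L*(16 + L) - 546 = -546 + B*L*(16 + L))
R(666, -634)/160327 + 199387/(-498407) = (-546 + 666*(-634)*(16 - 634))/160327 + 199387/(-498407) = (-546 + 666*(-634)*(-618))*(1/160327) + 199387*(-1/498407) = (-546 + 260946792)*(1/160327) - 199387/498407 = 260946246*(1/160327) - 199387/498407 = 260946246/160327 - 199387/498407 = 130025468510573/79908099089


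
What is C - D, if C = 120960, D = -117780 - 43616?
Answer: 282356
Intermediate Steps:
D = -161396
C - D = 120960 - 1*(-161396) = 120960 + 161396 = 282356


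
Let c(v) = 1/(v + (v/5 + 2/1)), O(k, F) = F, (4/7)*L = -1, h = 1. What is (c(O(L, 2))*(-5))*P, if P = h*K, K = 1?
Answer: -25/22 ≈ -1.1364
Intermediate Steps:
L = -7/4 (L = (7/4)*(-1) = -7/4 ≈ -1.7500)
c(v) = 1/(2 + 6*v/5) (c(v) = 1/(v + (v*(1/5) + 2*1)) = 1/(v + (v/5 + 2)) = 1/(v + (2 + v/5)) = 1/(2 + 6*v/5))
P = 1 (P = 1*1 = 1)
(c(O(L, 2))*(-5))*P = ((5/(2*(5 + 3*2)))*(-5))*1 = ((5/(2*(5 + 6)))*(-5))*1 = (((5/2)/11)*(-5))*1 = (((5/2)*(1/11))*(-5))*1 = ((5/22)*(-5))*1 = -25/22*1 = -25/22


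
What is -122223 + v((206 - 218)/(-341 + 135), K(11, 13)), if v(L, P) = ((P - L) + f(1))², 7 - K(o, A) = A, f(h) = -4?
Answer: -1295590511/10609 ≈ -1.2212e+5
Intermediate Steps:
K(o, A) = 7 - A
v(L, P) = (-4 + P - L)² (v(L, P) = ((P - L) - 4)² = (-4 + P - L)²)
-122223 + v((206 - 218)/(-341 + 135), K(11, 13)) = -122223 + (4 + (206 - 218)/(-341 + 135) - (7 - 1*13))² = -122223 + (4 - 12/(-206) - (7 - 13))² = -122223 + (4 - 12*(-1/206) - 1*(-6))² = -122223 + (4 + 6/103 + 6)² = -122223 + (1036/103)² = -122223 + 1073296/10609 = -1295590511/10609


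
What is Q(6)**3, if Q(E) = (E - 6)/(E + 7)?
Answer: 0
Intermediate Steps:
Q(E) = (-6 + E)/(7 + E)
Q(6)**3 = ((-6 + 6)/(7 + 6))**3 = (0/13)**3 = ((1/13)*0)**3 = 0**3 = 0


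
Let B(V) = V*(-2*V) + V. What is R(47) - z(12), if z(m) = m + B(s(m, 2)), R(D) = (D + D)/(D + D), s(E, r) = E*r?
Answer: 1117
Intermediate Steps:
R(D) = 1 (R(D) = (2*D)/((2*D)) = (2*D)*(1/(2*D)) = 1)
B(V) = V - 2*V² (B(V) = -2*V² + V = V - 2*V²)
z(m) = m + 2*m*(1 - 4*m) (z(m) = m + (m*2)*(1 - 2*m*2) = m + (2*m)*(1 - 4*m) = m + 2*m*(1 - 4*m))
R(47) - z(12) = 1 - 12*(3 - 8*12) = 1 - 12*(3 - 96) = 1 - 12*(-93) = 1 - 1*(-1116) = 1 + 1116 = 1117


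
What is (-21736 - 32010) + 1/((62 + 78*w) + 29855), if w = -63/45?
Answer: -8010250089/149039 ≈ -53746.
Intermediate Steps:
w = -7/5 (w = -63*1/45 = -7/5 ≈ -1.4000)
(-21736 - 32010) + 1/((62 + 78*w) + 29855) = (-21736 - 32010) + 1/((62 + 78*(-7/5)) + 29855) = -53746 + 1/((62 - 546/5) + 29855) = -53746 + 1/(-236/5 + 29855) = -53746 + 1/(149039/5) = -53746 + 5/149039 = -8010250089/149039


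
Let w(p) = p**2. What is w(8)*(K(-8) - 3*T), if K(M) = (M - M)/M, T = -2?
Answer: 384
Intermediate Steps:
K(M) = 0 (K(M) = 0/M = 0)
w(8)*(K(-8) - 3*T) = 8**2*(0 - 3*(-2)) = 64*(0 + 6) = 64*6 = 384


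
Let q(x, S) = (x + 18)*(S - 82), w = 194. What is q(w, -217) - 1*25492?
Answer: -88880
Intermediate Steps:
q(x, S) = (-82 + S)*(18 + x) (q(x, S) = (18 + x)*(-82 + S) = (-82 + S)*(18 + x))
q(w, -217) - 1*25492 = (-1476 - 82*194 + 18*(-217) - 217*194) - 1*25492 = (-1476 - 15908 - 3906 - 42098) - 25492 = -63388 - 25492 = -88880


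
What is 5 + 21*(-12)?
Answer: -247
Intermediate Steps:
5 + 21*(-12) = 5 - 252 = -247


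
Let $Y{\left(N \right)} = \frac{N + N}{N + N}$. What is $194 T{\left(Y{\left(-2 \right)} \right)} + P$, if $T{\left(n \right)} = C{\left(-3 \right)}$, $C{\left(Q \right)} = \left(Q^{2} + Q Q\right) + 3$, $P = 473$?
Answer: $4547$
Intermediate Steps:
$C{\left(Q \right)} = 3 + 2 Q^{2}$ ($C{\left(Q \right)} = \left(Q^{2} + Q^{2}\right) + 3 = 2 Q^{2} + 3 = 3 + 2 Q^{2}$)
$Y{\left(N \right)} = 1$ ($Y{\left(N \right)} = \frac{2 N}{2 N} = 2 N \frac{1}{2 N} = 1$)
$T{\left(n \right)} = 21$ ($T{\left(n \right)} = 3 + 2 \left(-3\right)^{2} = 3 + 2 \cdot 9 = 3 + 18 = 21$)
$194 T{\left(Y{\left(-2 \right)} \right)} + P = 194 \cdot 21 + 473 = 4074 + 473 = 4547$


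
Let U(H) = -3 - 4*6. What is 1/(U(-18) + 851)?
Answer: 1/824 ≈ 0.0012136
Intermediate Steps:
U(H) = -27 (U(H) = -3 - 24 = -27)
1/(U(-18) + 851) = 1/(-27 + 851) = 1/824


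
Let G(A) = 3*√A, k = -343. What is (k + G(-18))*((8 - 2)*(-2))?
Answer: 4116 - 108*I*√2 ≈ 4116.0 - 152.74*I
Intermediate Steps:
(k + G(-18))*((8 - 2)*(-2)) = (-343 + 3*√(-18))*((8 - 2)*(-2)) = (-343 + 3*(3*I*√2))*(6*(-2)) = (-343 + 9*I*√2)*(-12) = 4116 - 108*I*√2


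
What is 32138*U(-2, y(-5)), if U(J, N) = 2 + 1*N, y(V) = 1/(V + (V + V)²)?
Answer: 6138358/95 ≈ 64614.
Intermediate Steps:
y(V) = 1/(V + 4*V²) (y(V) = 1/(V + (2*V)²) = 1/(V + 4*V²))
U(J, N) = 2 + N
32138*U(-2, y(-5)) = 32138*(2 + 1/((-5)*(1 + 4*(-5)))) = 32138*(2 - 1/(5*(1 - 20))) = 32138*(2 - ⅕/(-19)) = 32138*(2 - ⅕*(-1/19)) = 32138*(2 + 1/95) = 32138*(191/95) = 6138358/95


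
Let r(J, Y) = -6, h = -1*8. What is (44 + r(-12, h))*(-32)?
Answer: -1216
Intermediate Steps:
h = -8
(44 + r(-12, h))*(-32) = (44 - 6)*(-32) = 38*(-32) = -1216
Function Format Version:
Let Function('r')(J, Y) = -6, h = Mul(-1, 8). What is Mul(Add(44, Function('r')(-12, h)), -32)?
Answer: -1216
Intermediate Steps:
h = -8
Mul(Add(44, Function('r')(-12, h)), -32) = Mul(Add(44, -6), -32) = Mul(38, -32) = -1216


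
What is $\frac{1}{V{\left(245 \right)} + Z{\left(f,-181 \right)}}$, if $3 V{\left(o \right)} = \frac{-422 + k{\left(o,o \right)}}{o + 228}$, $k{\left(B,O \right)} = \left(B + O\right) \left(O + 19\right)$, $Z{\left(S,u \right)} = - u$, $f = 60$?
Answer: $\frac{1419}{385777} \approx 0.0036783$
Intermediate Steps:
$k{\left(B,O \right)} = \left(19 + O\right) \left(B + O\right)$ ($k{\left(B,O \right)} = \left(B + O\right) \left(19 + O\right) = \left(19 + O\right) \left(B + O\right)$)
$V{\left(o \right)} = \frac{-422 + 2 o^{2} + 38 o}{3 \left(228 + o\right)}$ ($V{\left(o \right)} = \frac{\left(-422 + \left(o^{2} + 19 o + 19 o + o o\right)\right) \frac{1}{o + 228}}{3} = \frac{\left(-422 + \left(o^{2} + 19 o + 19 o + o^{2}\right)\right) \frac{1}{228 + o}}{3} = \frac{\left(-422 + \left(2 o^{2} + 38 o\right)\right) \frac{1}{228 + o}}{3} = \frac{\left(-422 + 2 o^{2} + 38 o\right) \frac{1}{228 + o}}{3} = \frac{\frac{1}{228 + o} \left(-422 + 2 o^{2} + 38 o\right)}{3} = \frac{-422 + 2 o^{2} + 38 o}{3 \left(228 + o\right)}$)
$\frac{1}{V{\left(245 \right)} + Z{\left(f,-181 \right)}} = \frac{1}{\frac{2 \left(-211 + 245^{2} + 19 \cdot 245\right)}{3 \left(228 + 245\right)} - -181} = \frac{1}{\frac{2 \left(-211 + 60025 + 4655\right)}{3 \cdot 473} + 181} = \frac{1}{\frac{2}{3} \cdot \frac{1}{473} \cdot 64469 + 181} = \frac{1}{\frac{128938}{1419} + 181} = \frac{1}{\frac{385777}{1419}} = \frac{1419}{385777}$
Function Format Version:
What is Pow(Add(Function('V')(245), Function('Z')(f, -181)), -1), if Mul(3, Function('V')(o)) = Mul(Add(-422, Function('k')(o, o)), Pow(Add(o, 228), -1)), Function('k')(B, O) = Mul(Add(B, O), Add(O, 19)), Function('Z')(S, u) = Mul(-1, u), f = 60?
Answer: Rational(1419, 385777) ≈ 0.0036783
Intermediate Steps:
Function('k')(B, O) = Mul(Add(19, O), Add(B, O)) (Function('k')(B, O) = Mul(Add(B, O), Add(19, O)) = Mul(Add(19, O), Add(B, O)))
Function('V')(o) = Mul(Rational(1, 3), Pow(Add(228, o), -1), Add(-422, Mul(2, Pow(o, 2)), Mul(38, o))) (Function('V')(o) = Mul(Rational(1, 3), Mul(Add(-422, Add(Pow(o, 2), Mul(19, o), Mul(19, o), Mul(o, o))), Pow(Add(o, 228), -1))) = Mul(Rational(1, 3), Mul(Add(-422, Add(Pow(o, 2), Mul(19, o), Mul(19, o), Pow(o, 2))), Pow(Add(228, o), -1))) = Mul(Rational(1, 3), Mul(Add(-422, Add(Mul(2, Pow(o, 2)), Mul(38, o))), Pow(Add(228, o), -1))) = Mul(Rational(1, 3), Mul(Add(-422, Mul(2, Pow(o, 2)), Mul(38, o)), Pow(Add(228, o), -1))) = Mul(Rational(1, 3), Mul(Pow(Add(228, o), -1), Add(-422, Mul(2, Pow(o, 2)), Mul(38, o)))) = Mul(Rational(1, 3), Pow(Add(228, o), -1), Add(-422, Mul(2, Pow(o, 2)), Mul(38, o))))
Pow(Add(Function('V')(245), Function('Z')(f, -181)), -1) = Pow(Add(Mul(Rational(2, 3), Pow(Add(228, 245), -1), Add(-211, Pow(245, 2), Mul(19, 245))), Mul(-1, -181)), -1) = Pow(Add(Mul(Rational(2, 3), Pow(473, -1), Add(-211, 60025, 4655)), 181), -1) = Pow(Add(Mul(Rational(2, 3), Rational(1, 473), 64469), 181), -1) = Pow(Add(Rational(128938, 1419), 181), -1) = Pow(Rational(385777, 1419), -1) = Rational(1419, 385777)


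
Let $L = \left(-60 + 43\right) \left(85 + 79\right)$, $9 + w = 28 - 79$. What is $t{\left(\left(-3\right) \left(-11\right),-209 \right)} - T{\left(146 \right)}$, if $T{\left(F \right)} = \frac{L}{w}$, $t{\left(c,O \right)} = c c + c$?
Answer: $\frac{16133}{15} \approx 1075.5$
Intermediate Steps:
$w = -60$ ($w = -9 + \left(28 - 79\right) = -9 - 51 = -60$)
$t{\left(c,O \right)} = c + c^{2}$ ($t{\left(c,O \right)} = c^{2} + c = c + c^{2}$)
$L = -2788$ ($L = \left(-17\right) 164 = -2788$)
$T{\left(F \right)} = \frac{697}{15}$ ($T{\left(F \right)} = - \frac{2788}{-60} = \left(-2788\right) \left(- \frac{1}{60}\right) = \frac{697}{15}$)
$t{\left(\left(-3\right) \left(-11\right),-209 \right)} - T{\left(146 \right)} = \left(-3\right) \left(-11\right) \left(1 - -33\right) - \frac{697}{15} = 33 \left(1 + 33\right) - \frac{697}{15} = 33 \cdot 34 - \frac{697}{15} = 1122 - \frac{697}{15} = \frac{16133}{15}$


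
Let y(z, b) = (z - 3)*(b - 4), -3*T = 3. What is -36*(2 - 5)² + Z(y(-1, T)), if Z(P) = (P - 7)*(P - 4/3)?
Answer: -244/3 ≈ -81.333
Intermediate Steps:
T = -1 (T = -⅓*3 = -1)
y(z, b) = (-4 + b)*(-3 + z) (y(z, b) = (-3 + z)*(-4 + b) = (-4 + b)*(-3 + z))
Z(P) = (-7 + P)*(-4/3 + P) (Z(P) = (-7 + P)*(P - 4*⅓) = (-7 + P)*(P - 4/3) = (-7 + P)*(-4/3 + P))
-36*(2 - 5)² + Z(y(-1, T)) = -36*(2 - 5)² + (28/3 + (12 - 4*(-1) - 3*(-1) - 1*(-1))² - 25*(12 - 4*(-1) - 3*(-1) - 1*(-1))/3) = -36*(-3)² + (28/3 + (12 + 4 + 3 + 1)² - 25*(12 + 4 + 3 + 1)/3) = -36*9 + (28/3 + 20² - 25/3*20) = -324 + (28/3 + 400 - 500/3) = -324 + 728/3 = -244/3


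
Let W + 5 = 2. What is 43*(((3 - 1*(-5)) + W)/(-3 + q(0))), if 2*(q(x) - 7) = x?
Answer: 215/4 ≈ 53.750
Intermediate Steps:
W = -3 (W = -5 + 2 = -3)
q(x) = 7 + x/2
43*(((3 - 1*(-5)) + W)/(-3 + q(0))) = 43*(((3 - 1*(-5)) - 3)/(-3 + (7 + (½)*0))) = 43*(((3 + 5) - 3)/(-3 + (7 + 0))) = 43*((8 - 3)/(-3 + 7)) = 43*(5/4) = 215/4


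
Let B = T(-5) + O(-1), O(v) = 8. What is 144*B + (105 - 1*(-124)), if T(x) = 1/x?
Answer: 6761/5 ≈ 1352.2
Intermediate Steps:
B = 39/5 (B = 1/(-5) + 8 = -1/5 + 8 = 39/5 ≈ 7.8000)
144*B + (105 - 1*(-124)) = 144*(39/5) + (105 - 1*(-124)) = 5616/5 + (105 + 124) = 5616/5 + 229 = 6761/5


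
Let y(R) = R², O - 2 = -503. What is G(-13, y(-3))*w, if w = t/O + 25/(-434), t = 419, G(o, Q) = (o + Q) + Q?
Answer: -971855/217434 ≈ -4.4697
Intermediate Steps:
O = -501 (O = 2 - 503 = -501)
G(o, Q) = o + 2*Q (G(o, Q) = (Q + o) + Q = o + 2*Q)
w = -194371/217434 (w = 419/(-501) + 25/(-434) = 419*(-1/501) + 25*(-1/434) = -419/501 - 25/434 = -194371/217434 ≈ -0.89393)
G(-13, y(-3))*w = (-13 + 2*(-3)²)*(-194371/217434) = (-13 + 2*9)*(-194371/217434) = (-13 + 18)*(-194371/217434) = 5*(-194371/217434) = -971855/217434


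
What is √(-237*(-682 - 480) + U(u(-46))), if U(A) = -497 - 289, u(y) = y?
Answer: 12*√1907 ≈ 524.03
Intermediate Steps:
U(A) = -786
√(-237*(-682 - 480) + U(u(-46))) = √(-237*(-682 - 480) - 786) = √(-237*(-1162) - 786) = √(275394 - 786) = √274608 = 12*√1907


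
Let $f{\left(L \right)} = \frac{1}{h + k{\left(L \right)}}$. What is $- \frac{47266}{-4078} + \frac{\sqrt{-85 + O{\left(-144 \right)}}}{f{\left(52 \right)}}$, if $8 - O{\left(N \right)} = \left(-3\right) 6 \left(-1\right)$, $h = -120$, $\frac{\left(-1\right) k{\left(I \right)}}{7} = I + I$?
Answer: $\frac{23633}{2039} - 848 i \sqrt{95} \approx 11.59 - 8265.3 i$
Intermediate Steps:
$k{\left(I \right)} = - 14 I$ ($k{\left(I \right)} = - 7 \left(I + I\right) = - 7 \cdot 2 I = - 14 I$)
$O{\left(N \right)} = -10$ ($O{\left(N \right)} = 8 - \left(-3\right) 6 \left(-1\right) = 8 - \left(-18\right) \left(-1\right) = 8 - 18 = -10$)
$f{\left(L \right)} = \frac{1}{-120 - 14 L}$
$- \frac{47266}{-4078} + \frac{\sqrt{-85 + O{\left(-144 \right)}}}{f{\left(52 \right)}} = - \frac{47266}{-4078} + \frac{\sqrt{-85 - 10}}{\left(-1\right) \frac{1}{120 + 14 \cdot 52}} = \left(-47266\right) \left(- \frac{1}{4078}\right) + \frac{\sqrt{-95}}{\left(-1\right) \frac{1}{120 + 728}} = \frac{23633}{2039} + \frac{i \sqrt{95}}{\left(-1\right) \frac{1}{848}} = \frac{23633}{2039} + \frac{i \sqrt{95}}{- \frac{1}{848}} = \frac{23633}{2039} + i \sqrt{95} \left(-848\right) = \frac{23633}{2039} - 848 i \sqrt{95}$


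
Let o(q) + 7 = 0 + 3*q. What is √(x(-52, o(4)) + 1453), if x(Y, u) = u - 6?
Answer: 22*√3 ≈ 38.105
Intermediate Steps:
o(q) = -7 + 3*q (o(q) = -7 + (0 + 3*q) = -7 + 3*q)
x(Y, u) = -6 + u
√(x(-52, o(4)) + 1453) = √((-6 + (-7 + 3*4)) + 1453) = √((-6 + (-7 + 12)) + 1453) = √((-6 + 5) + 1453) = √(-1 + 1453) = √1452 = 22*√3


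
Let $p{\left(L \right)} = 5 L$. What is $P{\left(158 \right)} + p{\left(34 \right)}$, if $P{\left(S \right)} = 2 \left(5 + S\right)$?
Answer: $496$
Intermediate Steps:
$P{\left(S \right)} = 10 + 2 S$
$P{\left(158 \right)} + p{\left(34 \right)} = \left(10 + 2 \cdot 158\right) + 5 \cdot 34 = \left(10 + 316\right) + 170 = 326 + 170 = 496$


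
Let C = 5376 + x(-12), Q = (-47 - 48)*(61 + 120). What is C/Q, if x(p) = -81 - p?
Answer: -5307/17195 ≈ -0.30864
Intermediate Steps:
Q = -17195 (Q = -95*181 = -17195)
C = 5307 (C = 5376 + (-81 - 1*(-12)) = 5376 + (-81 + 12) = 5376 - 69 = 5307)
C/Q = 5307/(-17195) = 5307*(-1/17195) = -5307/17195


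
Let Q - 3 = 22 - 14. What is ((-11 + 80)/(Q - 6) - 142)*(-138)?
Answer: 88458/5 ≈ 17692.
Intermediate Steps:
Q = 11 (Q = 3 + (22 - 14) = 3 + 8 = 11)
((-11 + 80)/(Q - 6) - 142)*(-138) = ((-11 + 80)/(11 - 6) - 142)*(-138) = (69/5 - 142)*(-138) = -641/5*(-138) = 88458/5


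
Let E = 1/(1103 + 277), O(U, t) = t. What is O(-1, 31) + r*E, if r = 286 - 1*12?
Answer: 21527/690 ≈ 31.199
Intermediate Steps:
r = 274 (r = 286 - 12 = 274)
E = 1/1380 ≈ 0.00072464
O(-1, 31) + r*E = 31 + 274*(1/1380) = 31 + 137/690 = 21527/690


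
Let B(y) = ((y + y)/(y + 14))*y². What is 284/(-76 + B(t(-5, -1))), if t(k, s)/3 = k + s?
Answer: ⅒ ≈ 0.10000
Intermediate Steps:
t(k, s) = 3*k + 3*s (t(k, s) = 3*(k + s) = 3*k + 3*s)
B(y) = 2*y³/(14 + y) (B(y) = ((2*y)/(14 + y))*y² = (2*y/(14 + y))*y² = 2*y³/(14 + y))
284/(-76 + B(t(-5, -1))) = 284/(-76 + 2*(3*(-5) + 3*(-1))³/(14 + (3*(-5) + 3*(-1)))) = 284/(-76 + 2*(-15 - 3)³/(14 + (-15 - 3))) = 284/(-76 + 2*(-18)³/(14 - 18)) = 284/(-76 + 2*(-5832)/(-4)) = 284/(-76 + 2*(-5832)*(-¼)) = 284/(-76 + 2916) = 284/2840 = (1/2840)*284 = ⅒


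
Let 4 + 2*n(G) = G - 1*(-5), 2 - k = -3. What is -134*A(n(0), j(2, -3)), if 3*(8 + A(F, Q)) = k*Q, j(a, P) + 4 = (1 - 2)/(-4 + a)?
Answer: 5561/3 ≈ 1853.7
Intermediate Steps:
k = 5 (k = 2 - 1*(-3) = 2 + 3 = 5)
n(G) = 1/2 + G/2 (n(G) = -2 + (G - 1*(-5))/2 = -2 + (G + 5)/2 = -2 + (5 + G)/2 = -2 + (5/2 + G/2) = 1/2 + G/2)
j(a, P) = -4 - 1/(-4 + a) (j(a, P) = -4 + (1 - 2)/(-4 + a) = -4 - 1/(-4 + a))
A(F, Q) = -8 + 5*Q/3 (A(F, Q) = -8 + (5*Q)/3 = -8 + 5*Q/3)
-134*A(n(0), j(2, -3)) = -134*(-8 + 5*((15 - 4*2)/(-4 + 2))/3) = -134*(-8 + 5*((15 - 8)/(-2))/3) = -134*(-8 + 5*(-1/2*7)/3) = -134*(-8 + (5/3)*(-7/2)) = -134*(-8 - 35/6) = -134*(-83/6) = 5561/3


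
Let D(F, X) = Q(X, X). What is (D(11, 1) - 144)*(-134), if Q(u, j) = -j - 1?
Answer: 19564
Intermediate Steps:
Q(u, j) = -1 - j
D(F, X) = -1 - X
(D(11, 1) - 144)*(-134) = ((-1 - 1*1) - 144)*(-134) = ((-1 - 1) - 144)*(-134) = (-2 - 144)*(-134) = -146*(-134) = 19564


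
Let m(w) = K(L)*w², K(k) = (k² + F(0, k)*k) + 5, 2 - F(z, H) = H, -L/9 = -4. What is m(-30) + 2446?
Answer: 71746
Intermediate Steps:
L = 36 (L = -9*(-4) = 36)
F(z, H) = 2 - H
K(k) = 5 + k² + k*(2 - k) (K(k) = (k² + (2 - k)*k) + 5 = (k² + k*(2 - k)) + 5 = 5 + k² + k*(2 - k))
m(w) = 77*w² (m(w) = (5 + 2*36)*w² = (5 + 72)*w² = 77*w²)
m(-30) + 2446 = 77*(-30)² + 2446 = 77*900 + 2446 = 69300 + 2446 = 71746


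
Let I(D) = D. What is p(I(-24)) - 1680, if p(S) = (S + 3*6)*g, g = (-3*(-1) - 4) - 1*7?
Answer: -1632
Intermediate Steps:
g = -8 (g = (3 - 4) - 7 = -1 - 7 = -8)
p(S) = -144 - 8*S (p(S) = (S + 3*6)*(-8) = (S + 18)*(-8) = (18 + S)*(-8) = -144 - 8*S)
p(I(-24)) - 1680 = (-144 - 8*(-24)) - 1680 = (-144 + 192) - 1680 = 48 - 1680 = -1632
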